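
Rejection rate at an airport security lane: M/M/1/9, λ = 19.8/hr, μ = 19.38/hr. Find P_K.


ρ = λ/μ = 19.8/19.38 = 1.0217
P_K = (1−ρ)ρ^K/(1−ρ^(K+1)) = (-0.02167·1.212838)/(1 − 1.239122)
= -0.026284/-0.239122 = 0.109920

Final: 0.109920


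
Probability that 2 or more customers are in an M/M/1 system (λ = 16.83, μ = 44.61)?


ρ = 16.83/44.61 = 0.3773
P(N ≥ n) = ρ^n = 0.3773^2 = 0.142332

Final: 0.142332


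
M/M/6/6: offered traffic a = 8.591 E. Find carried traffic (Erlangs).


B(6,8.591) = 0.420627 (Erlang-B)
Carried load = a(1 − B) = 8.591·(1 − 0.420627) = 8.591·0.579373 = 4.9774 E

Final: 4.9774 Erlangs


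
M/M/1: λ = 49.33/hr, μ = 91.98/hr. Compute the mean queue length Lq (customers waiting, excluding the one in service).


ρ = 49.33/91.98 = 0.5363
Lq = ρ²/(1−ρ) = 0.2876/0.4637 = 0.6203

Final: 0.6203


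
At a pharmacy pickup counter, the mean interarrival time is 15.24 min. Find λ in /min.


λ = 1/(interarrival time) in consistent units.
1 minute = 1 min, so λ = 1/15.24 = 0.06562 per minute

Final: 0.06562 /min


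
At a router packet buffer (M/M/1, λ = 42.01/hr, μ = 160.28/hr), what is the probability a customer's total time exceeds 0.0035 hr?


W ~ Exponential(μ−λ) for M/M/1.
μ − λ = 160.28 − 42.01 = 118.2700
P(W > t) = e^{−(μ−λ)t} = e^{−0.4139} = 0.661037

Final: 0.661037


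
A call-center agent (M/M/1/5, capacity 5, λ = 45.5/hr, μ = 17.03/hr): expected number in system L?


ρ = 45.5/17.03 = 2.6718
L = ρ[1 − (K+1)ρ^K + Kρ^(K+1)] / [(1−ρ)(1−ρ^(K+1))]
Numerator: 2.6718·(1 − 6·136.139372 + 5·363.731147) = 2679.288746
Denominator: (-1.6718)·(-362.731147) = 606.397872
L = 2679.288746/606.397872 = 4.4184

Final: 4.4184


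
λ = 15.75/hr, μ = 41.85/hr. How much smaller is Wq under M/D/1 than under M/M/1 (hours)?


ρ = 15.75/41.85 = 0.3763
Wq(M/M/1) = ρ/(μ−λ) = 0.3763/26.10 = 0.01442 hr
Wq(M/D/1) = ρ/(2(μ−λ)) = 0.007210 hr
Savings = 0.01442 − 0.007210 = 0.007210 hr

Final: 0.007210 hr


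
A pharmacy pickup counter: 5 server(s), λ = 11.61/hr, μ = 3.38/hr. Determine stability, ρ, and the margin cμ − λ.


Total capacity cμ = 5·3.38 = 16.90/hr
ρ = λ/(cμ) = 11.61/16.90 = 0.6870
Stable ⇔ ρ < 1: YES
Spare capacity = cμ − λ = 16.90 − 11.61 = 5.29/hr

Final: ρ = 0.6870; stable; margin = 5.29/hr


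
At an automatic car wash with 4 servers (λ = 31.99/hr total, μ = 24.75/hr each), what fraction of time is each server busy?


ρ = λ/(cμ) = 31.99/(4·24.75) = 31.99/99.00 = 0.3231

Final: 0.3231


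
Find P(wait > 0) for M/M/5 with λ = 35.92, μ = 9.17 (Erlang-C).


a = λ/μ = 3.9171; ρ = a/5 = 0.7834
P₀ = 0.014727 (from M/M/c formula)
C(c,a) = [a^c/(c!(1−ρ))]·P₀ = [922.22090/(120·0.2166)]·0.014727
= 35.48492·0.014727 = 0.522598

Final: 0.522598


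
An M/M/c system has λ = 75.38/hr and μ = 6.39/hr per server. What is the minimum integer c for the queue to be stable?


Stability requires cμ > λ ⇔ c > λ/μ.
λ/μ = 75.38/6.39 = 11.7966
Minimum integer c = ⌊11.7966⌋ + 1 = 12
Check: 12·6.39 = 76.68 > 75.38, while 11·6.39 = 70.29 ≤ 75.38

Final: 12 servers


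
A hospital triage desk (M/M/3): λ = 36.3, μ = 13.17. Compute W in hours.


a = 2.7563; ρ = 0.9188; P₀ = 0.019798
Lq = P₀·a^c·ρ/(c!(1−ρ)²) = 9.61701
Wq = Lq/λ = 9.61701/36.3 = 0.26493 hr
W = Wq + 1/μ = 0.26493 + 0.07593 = 0.34086 hr

Final: 0.34086 hr


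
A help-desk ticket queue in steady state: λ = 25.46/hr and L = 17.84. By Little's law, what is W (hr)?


W = L/λ = 17.84/25.46 = 0.7007 hr

Final: 0.7007 hr


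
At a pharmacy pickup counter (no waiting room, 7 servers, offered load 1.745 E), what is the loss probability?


B(c,a) = (a^c/c!) / Σ_{k=0}^{c} a^k/k!
a^7/7! = 0.009775
Σ terms (k=0..7): 1.00000 + 1.74500 + 1.52251 + 0.88559 + 0.38634 + 0.13483 + 0.03921 + 0.009775 = 5.723270
B = 0.009775/5.723270 = 0.001708

Final: 0.001708


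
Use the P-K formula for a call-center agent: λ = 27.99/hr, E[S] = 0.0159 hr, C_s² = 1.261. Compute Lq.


ρ = λ·E[S] = 27.99·0.0159 = 0.4450
Lq = ρ²(1+C_s²)/(2(1−ρ)) = 0.1981·(1+1.261)/(2·0.5550)
= 0.1981·2.2610/1.1099 = 0.40347

Final: 0.40347


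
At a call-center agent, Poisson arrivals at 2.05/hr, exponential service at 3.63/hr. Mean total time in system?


W = 1/(μ−λ) = 1/(3.63 − 2.05) = 1/1.58 = 0.6329 hr

Final: 0.6329 hr


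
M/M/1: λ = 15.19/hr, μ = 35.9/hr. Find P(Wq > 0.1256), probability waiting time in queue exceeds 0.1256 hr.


ρ = 15.19/35.9 = 0.4231
P(Wq > t) = ρ·e^{−(μ−λ)t} = 0.4231·e^{−2.6012}
= 0.4231·0.074186 = 0.031390

Final: 0.031390


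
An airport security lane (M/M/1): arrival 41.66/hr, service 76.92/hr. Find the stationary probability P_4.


ρ = 41.66/76.92 = 0.5416
P_n = (1−ρ)·ρ^n = (1 − 0.5416)·0.5416^4 = 0.4584·0.086044 = 0.039442

Final: 0.039442


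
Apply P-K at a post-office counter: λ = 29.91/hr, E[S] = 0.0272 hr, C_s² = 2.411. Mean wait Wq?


ρ = λ·E[S] = 29.91·0.0272 = 0.8136
E[S²] = E[S]²(1+C_s²) = 0.0272²·(1+2.411) = 0.002524
Wq = λ·E[S²]/(2(1−ρ)) = 29.91·0.002524/(2·0.1864) = 0.20242 hr

Final: 0.20242 hr


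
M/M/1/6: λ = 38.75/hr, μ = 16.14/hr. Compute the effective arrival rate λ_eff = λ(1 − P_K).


ρ = 2.4009; P_K = (1−ρ)ρ^6/(1−ρ^7) = 0.584756
λ_eff = λ(1 − P_K) = 38.75·(1 − 0.584756) = 38.75·0.415244 = 16.0907 /hr

Final: 16.0907 /hr


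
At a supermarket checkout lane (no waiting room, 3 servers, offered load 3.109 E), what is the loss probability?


B(c,a) = (a^c/c!) / Σ_{k=0}^{c} a^k/k!
a^3/3! = 5.008537
Σ terms (k=0..3): 1.00000 + 3.10900 + 4.83294 + 5.00854 = 13.950478
B = 5.008537/13.950478 = 0.359023

Final: 0.359023


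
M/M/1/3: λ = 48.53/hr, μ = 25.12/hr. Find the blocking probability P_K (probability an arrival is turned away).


ρ = λ/μ = 48.53/25.12 = 1.9319
P_K = (1−ρ)ρ^K/(1−ρ^(K+1)) = (-0.9319·7.210609)/(1 − 13.930369)
= -6.719760/-12.930369 = 0.519688

Final: 0.519688


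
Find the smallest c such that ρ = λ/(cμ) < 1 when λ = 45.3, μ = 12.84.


Stability requires cμ > λ ⇔ c > λ/μ.
λ/μ = 45.3/12.84 = 3.5280
Minimum integer c = ⌊3.5280⌋ + 1 = 4
Check: 4·12.84 = 51.36 > 45.3, while 3·12.84 = 38.52 ≤ 45.3

Final: 4 servers


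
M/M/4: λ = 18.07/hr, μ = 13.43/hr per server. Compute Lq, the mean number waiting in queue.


a = λ/μ = 1.3455; ρ = a/4 = 0.3364
P₀ = 0.258905
Lq = P₀·a^c·ρ / (c!·(1−ρ)²) = 0.258905·3.27739·0.3364/(24·0.44040)
= 0.02700

Final: 0.02700


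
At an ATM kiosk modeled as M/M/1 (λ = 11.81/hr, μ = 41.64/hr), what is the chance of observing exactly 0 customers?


ρ = 11.81/41.64 = 0.2836
P_n = (1−ρ)·ρ^n = (1 − 0.2836)·0.2836^0 = 0.7164·1.000000 = 0.716378

Final: 0.716378


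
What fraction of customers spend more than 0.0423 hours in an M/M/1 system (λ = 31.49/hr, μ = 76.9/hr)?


W ~ Exponential(μ−λ) for M/M/1.
μ − λ = 76.9 − 31.49 = 45.4100
P(W > t) = e^{−(μ−λ)t} = e^{−1.9208} = 0.146483

Final: 0.146483


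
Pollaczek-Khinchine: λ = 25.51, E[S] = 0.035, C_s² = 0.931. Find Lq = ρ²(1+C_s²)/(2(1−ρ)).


ρ = λ·E[S] = 25.51·0.035 = 0.8929
Lq = ρ²(1+C_s²)/(2(1−ρ)) = 0.7972·(1+0.931)/(2·0.1071)
= 0.7972·1.9310/0.2143 = 7.18319

Final: 7.18319


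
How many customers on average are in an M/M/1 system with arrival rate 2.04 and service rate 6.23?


ρ = λ/μ = 2.04/6.23 = 0.3274
L = ρ/(1−ρ) = 0.3274/(1 − 0.3274) = 0.3274/0.6726 = 0.4869

Final: 0.4869


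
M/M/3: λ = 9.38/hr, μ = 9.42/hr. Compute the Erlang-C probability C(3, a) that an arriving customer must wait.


a = λ/μ = 0.9958; ρ = a/3 = 0.3319
P₀ = 0.365254 (from M/M/c formula)
C(c,a) = [a^c/(c!(1−ρ))]·P₀ = [0.98732/(6·0.6681)]·0.365254
= 0.24631·0.365254 = 0.089964

Final: 0.089964


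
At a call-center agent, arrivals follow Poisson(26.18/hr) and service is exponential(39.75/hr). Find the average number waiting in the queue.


ρ = 26.18/39.75 = 0.6586
Lq = ρ²/(1−ρ) = 0.4338/0.3414 = 1.2706

Final: 1.2706


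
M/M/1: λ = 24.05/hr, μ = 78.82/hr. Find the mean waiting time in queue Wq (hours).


ρ = 24.05/78.82 = 0.3051
Wq = ρ/(μ−λ) = 0.3051/(78.82 − 24.05) = 0.3051/54.77 = 0.005571 hr

Final: 0.005571 hr


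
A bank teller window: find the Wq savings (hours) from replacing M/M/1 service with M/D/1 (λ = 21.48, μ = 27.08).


ρ = 21.48/27.08 = 0.7932
Wq(M/M/1) = ρ/(μ−λ) = 0.7932/5.60 = 0.14164 hr
Wq(M/D/1) = ρ/(2(μ−λ)) = 0.07082 hr
Savings = 0.14164 − 0.07082 = 0.07082 hr

Final: 0.07082 hr


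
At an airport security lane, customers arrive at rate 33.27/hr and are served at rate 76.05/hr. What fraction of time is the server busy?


ρ = λ/μ = 33.27/76.05 = 0.4375

Final: 0.4375


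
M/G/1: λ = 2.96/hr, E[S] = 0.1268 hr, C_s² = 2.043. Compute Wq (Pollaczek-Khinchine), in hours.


ρ = λ·E[S] = 2.96·0.1268 = 0.3753
E[S²] = E[S]²(1+C_s²) = 0.1268²·(1+2.043) = 0.048926
Wq = λ·E[S²]/(2(1−ρ)) = 2.96·0.048926/(2·0.6247) = 0.11592 hr

Final: 0.11592 hr


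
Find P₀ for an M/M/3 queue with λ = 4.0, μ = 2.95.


a = λ/μ = 4.0/2.95 = 1.3559; ρ = a/c = 0.4520
Σ_{k=0}^{2} a^k/k! (terms k=0..2) = 1.00000 + 1.35593 + 0.91928 = 3.27521
Tail: a^3/(3!(1−ρ)) = 2.49295/(6·0.5480) = 0.75817
P₀ = 1/(3.27521 + 0.75817) = 1/4.03337 = 0.247931

Final: 0.247931


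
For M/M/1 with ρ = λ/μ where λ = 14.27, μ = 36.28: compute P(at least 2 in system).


ρ = 14.27/36.28 = 0.3933
P(N ≥ n) = ρ^n = 0.3933^2 = 0.154708

Final: 0.154708


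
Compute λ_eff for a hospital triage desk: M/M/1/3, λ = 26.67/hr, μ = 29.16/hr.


ρ = 0.9146; P_K = (1−ρ)ρ^3/(1−ρ^4) = 0.217587
λ_eff = λ(1 − P_K) = 26.67·(1 − 0.217587) = 26.67·0.782413 = 20.8670 /hr

Final: 20.8670 /hr


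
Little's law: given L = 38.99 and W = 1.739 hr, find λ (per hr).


λ = L/W = 38.99/1.739 = 22.4209 /hr

Final: 22.4209 /hr


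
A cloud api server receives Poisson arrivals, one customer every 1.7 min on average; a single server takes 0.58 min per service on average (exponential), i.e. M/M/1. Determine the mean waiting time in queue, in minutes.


λ = 60/1.7 = 35.2941 /hr
μ = 60/0.58 = 103.4483 /hr
ρ = λ/μ = 35.2941/103.4483 = 0.3412
Wq = ρ/(μ−λ) = 0.3412/(103.4483−35.2941) = 0.005006 hr
In minutes: 0.005006·60 = 0.3004 min

Final: 0.3004 min


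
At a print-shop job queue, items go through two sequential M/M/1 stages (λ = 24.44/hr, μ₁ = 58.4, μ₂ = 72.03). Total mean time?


Each node sees arrival rate λ = 24.44/hr (tandem ⇒ throughput preserved).
W₁ = 1/(μ₁−λ) = 1/(58.4−24.44) = 0.02945 hr
W₂ = 1/(μ₂−λ) = 1/(72.03−24.44) = 0.02101 hr
W_total = W₁ + W₂ = 0.02945 + 0.02101 = 0.05046 hr

Final: 0.05046 hr


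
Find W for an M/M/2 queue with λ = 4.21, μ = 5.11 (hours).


a = 0.8239; ρ = 0.4119; P₀ = 0.416493
Lq = P₀·a^c·ρ/(c!(1−ρ)²) = 0.16838
Wq = Lq/λ = 0.16838/4.21 = 0.03999 hr
W = Wq + 1/μ = 0.03999 + 0.19569 = 0.23569 hr

Final: 0.23569 hr


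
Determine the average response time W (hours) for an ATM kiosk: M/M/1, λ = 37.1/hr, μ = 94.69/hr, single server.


W = 1/(μ−λ) = 1/(94.69 − 37.1) = 1/57.59 = 0.01736 hr

Final: 0.01736 hr


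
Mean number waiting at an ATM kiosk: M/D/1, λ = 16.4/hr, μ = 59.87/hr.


ρ = 16.4/59.87 = 0.2739
M/D/1: Lq = ρ²/(2(1−ρ)) = 0.07504/(2·0.7261) = 0.05167

Final: 0.05167


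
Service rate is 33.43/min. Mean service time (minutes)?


Mean service time = 1/μ = 1/33.43 minute = 0.02991 minute
In minutes: 0.02991 × 1 = 0.02991 min

Final: 0.02991 min


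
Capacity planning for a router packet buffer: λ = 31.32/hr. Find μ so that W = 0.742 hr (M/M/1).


W = 1/(μ−λ) ⇒ μ − λ = 1/W = 1/0.742 = 1.3477
μ = λ + 1/W = 31.32 + 1.3477 = 32.6677 per hr

Final: 32.6677 /hr


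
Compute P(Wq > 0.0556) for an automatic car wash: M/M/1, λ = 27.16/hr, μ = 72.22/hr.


ρ = 27.16/72.22 = 0.3761
P(Wq > t) = ρ·e^{−(μ−λ)t} = 0.3761·e^{−2.5053}
= 0.3761·0.081648 = 0.030706

Final: 0.030706


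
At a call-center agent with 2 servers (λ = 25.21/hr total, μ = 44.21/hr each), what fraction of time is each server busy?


ρ = λ/(cμ) = 25.21/(2·44.21) = 25.21/88.42 = 0.2851

Final: 0.2851


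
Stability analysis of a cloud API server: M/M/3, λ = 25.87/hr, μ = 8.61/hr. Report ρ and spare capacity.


Total capacity cμ = 3·8.61 = 25.83/hr
ρ = λ/(cμ) = 25.87/25.83 = 1.0015
Stable ⇔ ρ < 1: NO
Spare capacity = cμ − λ = 25.83 − 25.87 = -0.04/hr

Final: ρ = 1.0015; unstable; margin = -0.04/hr


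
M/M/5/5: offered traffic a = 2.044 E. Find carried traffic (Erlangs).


B(5,2.044) = 0.039220 (Erlang-B)
Carried load = a(1 − B) = 2.044·(1 − 0.039220) = 2.044·0.960780 = 1.9638 E

Final: 1.9638 Erlangs


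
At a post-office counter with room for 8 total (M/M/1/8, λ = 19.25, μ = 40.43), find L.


ρ = 19.25/40.43 = 0.4761
L = ρ[1 − (K+1)ρ^K + Kρ^(K+1)] / [(1−ρ)(1−ρ^(K+1))]
Numerator: 0.4761·(1 − 9·0.002641 + 8·0.001258) = 0.469603
Denominator: (0.5239)·(0.998742) = 0.523210
L = 0.469603/0.523210 = 0.8975

Final: 0.8975


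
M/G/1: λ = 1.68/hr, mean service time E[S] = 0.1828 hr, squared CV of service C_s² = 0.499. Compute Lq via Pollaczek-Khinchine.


ρ = λ·E[S] = 1.68·0.1828 = 0.3071
Lq = ρ²(1+C_s²)/(2(1−ρ)) = 0.09431·(1+0.499)/(2·0.6929)
= 0.09431·1.4990/1.3858 = 0.10202

Final: 0.10202


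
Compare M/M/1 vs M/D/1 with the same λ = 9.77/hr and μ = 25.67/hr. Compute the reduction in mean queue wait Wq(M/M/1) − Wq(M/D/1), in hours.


ρ = 9.77/25.67 = 0.3806
Wq(M/M/1) = ρ/(μ−λ) = 0.3806/15.90 = 0.02394 hr
Wq(M/D/1) = ρ/(2(μ−λ)) = 0.01197 hr
Savings = 0.02394 − 0.01197 = 0.01197 hr

Final: 0.01197 hr


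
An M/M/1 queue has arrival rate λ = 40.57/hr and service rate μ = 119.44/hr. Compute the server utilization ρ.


ρ = λ/μ = 40.57/119.44 = 0.3397

Final: 0.3397


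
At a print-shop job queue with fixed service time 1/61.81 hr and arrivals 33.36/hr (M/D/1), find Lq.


ρ = 33.36/61.81 = 0.5397
M/D/1: Lq = ρ²/(2(1−ρ)) = 0.2913/(2·0.4603) = 0.31643

Final: 0.31643


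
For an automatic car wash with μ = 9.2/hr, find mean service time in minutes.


Mean service time = 1/μ = 1/9.2 hour = 0.10870 hour
In minutes: 0.10870 × 60 = 6.5217 min

Final: 6.5217 min


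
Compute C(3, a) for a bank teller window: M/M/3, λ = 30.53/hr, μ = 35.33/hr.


a = λ/μ = 0.8641; ρ = a/3 = 0.2880
P₀ = 0.418662 (from M/M/c formula)
C(c,a) = [a^c/(c!(1−ρ))]·P₀ = [0.64528/(6·0.7120)]·0.418662
= 0.15106·0.418662 = 0.063243

Final: 0.063243


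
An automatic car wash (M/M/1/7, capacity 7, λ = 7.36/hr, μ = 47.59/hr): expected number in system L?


ρ = 7.36/47.59 = 0.1547
L = ρ[1 − (K+1)ρ^K + Kρ^(K+1)] / [(1−ρ)(1−ρ^(K+1))]
Numerator: 0.1547·(1 − 8·0.000002116 + 7·0.0000003273) = 0.154652
Denominator: (0.8453)·(1.000000) = 0.845345
L = 0.154652/0.845345 = 0.1829

Final: 0.1829


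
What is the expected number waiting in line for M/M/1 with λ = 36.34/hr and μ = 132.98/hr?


ρ = 36.34/132.98 = 0.2733
Lq = ρ²/(1−ρ) = 0.07468/0.7267 = 0.1028

Final: 0.1028


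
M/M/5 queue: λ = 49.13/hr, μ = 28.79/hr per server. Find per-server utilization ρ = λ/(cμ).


ρ = λ/(cμ) = 49.13/(5·28.79) = 49.13/143.95 = 0.3413

Final: 0.3413


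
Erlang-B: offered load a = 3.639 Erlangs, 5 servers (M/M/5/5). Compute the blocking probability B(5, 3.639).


B(c,a) = (a^c/c!) / Σ_{k=0}^{c} a^k/k!
a^5/5! = 5.317764
Σ terms (k=0..5): 1.00000 + 3.63900 + 6.62116 + 8.03147 + 7.30663 + 5.31776 = 31.916020
B = 5.317764/31.916020 = 0.166617

Final: 0.166617


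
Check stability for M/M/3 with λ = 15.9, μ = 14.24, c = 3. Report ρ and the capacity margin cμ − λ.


Total capacity cμ = 3·14.24 = 42.72/hr
ρ = λ/(cμ) = 15.9/42.72 = 0.3722
Stable ⇔ ρ < 1: YES
Spare capacity = cμ − λ = 42.72 − 15.9 = 26.82/hr

Final: ρ = 0.3722; stable; margin = 26.82/hr


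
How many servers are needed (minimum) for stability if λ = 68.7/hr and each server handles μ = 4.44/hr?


Stability requires cμ > λ ⇔ c > λ/μ.
λ/μ = 68.7/4.44 = 15.4730
Minimum integer c = ⌊15.4730⌋ + 1 = 16
Check: 16·4.44 = 71.04 > 68.7, while 15·4.44 = 66.60 ≤ 68.7

Final: 16 servers


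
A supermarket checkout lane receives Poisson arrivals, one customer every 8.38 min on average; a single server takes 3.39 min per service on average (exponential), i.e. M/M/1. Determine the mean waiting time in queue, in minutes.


λ = 60/8.38 = 7.1599 /hr
μ = 60/3.39 = 17.6991 /hr
ρ = λ/μ = 7.1599/17.6991 = 0.4045
Wq = ρ/(μ−λ) = 0.4045/(17.6991−7.1599) = 0.03838 hr
In minutes: 0.03838·60 = 2.303 min

Final: 2.303 min


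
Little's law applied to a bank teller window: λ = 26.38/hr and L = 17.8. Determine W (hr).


W = L/λ = 17.8/26.38 = 0.6748 hr

Final: 0.6748 hr


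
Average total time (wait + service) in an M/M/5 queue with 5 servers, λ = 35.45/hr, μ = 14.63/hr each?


a = 2.4231; ρ = 0.4846; P₀ = 0.086828
Lq = P₀·a^c·ρ/(c!(1−ρ)²) = 0.11028
Wq = Lq/λ = 0.11028/35.45 = 0.003111 hr
W = Wq + 1/μ = 0.003111 + 0.06835 = 0.07146 hr

Final: 0.07146 hr


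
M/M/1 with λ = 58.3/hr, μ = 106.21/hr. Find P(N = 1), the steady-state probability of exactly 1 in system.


ρ = 58.3/106.21 = 0.5489
P_n = (1−ρ)·ρ^n = (1 − 0.5489)·0.5489^1 = 0.4511·0.548913 = 0.247608

Final: 0.247608


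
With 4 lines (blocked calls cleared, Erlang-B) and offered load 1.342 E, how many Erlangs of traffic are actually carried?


B(4,1.342) = 0.035748 (Erlang-B)
Carried load = a(1 − B) = 1.342·(1 − 0.035748) = 1.342·0.964252 = 1.2940 E

Final: 1.2940 Erlangs


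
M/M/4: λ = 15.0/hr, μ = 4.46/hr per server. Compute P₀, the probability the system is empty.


a = λ/μ = 15.0/4.46 = 3.3632; ρ = a/c = 0.8408
Σ_{k=0}^{3} a^k/k! (terms k=0..3) = 1.00000 + 3.36323 + 5.65565 + 6.34042 = 16.35930
Tail: a^4/(4!(1−ρ)) = 127.94567/(24·0.1592) = 33.48813
P₀ = 1/(16.35930 + 33.48813) = 1/49.84743 = 0.020061

Final: 0.020061


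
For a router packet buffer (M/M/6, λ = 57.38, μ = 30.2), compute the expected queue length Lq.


a = λ/μ = 1.9000; ρ = a/6 = 0.3167
P₀ = 0.149407
Lq = P₀·a^c·ρ / (c!·(1−ρ)²) = 0.149407·47.04588·0.3167/(720·0.46694)
= 0.006621

Final: 0.006621


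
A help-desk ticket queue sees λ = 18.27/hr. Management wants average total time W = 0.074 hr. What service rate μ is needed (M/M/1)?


W = 1/(μ−λ) ⇒ μ − λ = 1/W = 1/0.074 = 13.5135
μ = λ + 1/W = 18.27 + 13.5135 = 31.7835 per hr

Final: 31.7835 /hr


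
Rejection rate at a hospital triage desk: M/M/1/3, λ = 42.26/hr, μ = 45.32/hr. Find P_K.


ρ = λ/μ = 42.26/45.32 = 0.9325
P_K = (1−ρ)ρ^K/(1−ρ^(K+1)) = (0.06752·0.810809)/(1 − 0.756064)
= 0.054746/0.243936 = 0.224426

Final: 0.224426


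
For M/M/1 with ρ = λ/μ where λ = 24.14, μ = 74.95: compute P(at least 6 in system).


ρ = 24.14/74.95 = 0.3221
P(N ≥ n) = ρ^n = 0.3221^6 = 0.001116

Final: 0.001116


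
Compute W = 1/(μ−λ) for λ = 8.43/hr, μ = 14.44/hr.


W = 1/(μ−λ) = 1/(14.44 − 8.43) = 1/6.01 = 0.1664 hr

Final: 0.1664 hr


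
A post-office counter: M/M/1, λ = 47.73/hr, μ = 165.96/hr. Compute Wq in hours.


ρ = 47.73/165.96 = 0.2876
Wq = ρ/(μ−λ) = 0.2876/(165.96 − 47.73) = 0.2876/118.23 = 0.002433 hr

Final: 0.002433 hr


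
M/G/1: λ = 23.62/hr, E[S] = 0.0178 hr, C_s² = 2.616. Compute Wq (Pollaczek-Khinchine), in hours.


ρ = λ·E[S] = 23.62·0.0178 = 0.4204
E[S²] = E[S]²(1+C_s²) = 0.0178²·(1+2.616) = 0.001146
Wq = λ·E[S²]/(2(1−ρ)) = 23.62·0.001146/(2·0.5796) = 0.02335 hr

Final: 0.02335 hr


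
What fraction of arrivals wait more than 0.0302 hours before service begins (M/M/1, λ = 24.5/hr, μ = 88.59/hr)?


ρ = 24.5/88.59 = 0.2766
P(Wq > t) = ρ·e^{−(μ−λ)t} = 0.2766·e^{−1.9355}
= 0.2766·0.144349 = 0.039921

Final: 0.039921


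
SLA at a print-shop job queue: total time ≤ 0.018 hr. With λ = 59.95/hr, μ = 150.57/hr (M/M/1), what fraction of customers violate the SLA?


W ~ Exponential(μ−λ) for M/M/1.
μ − λ = 150.57 − 59.95 = 90.6200
P(W > t) = e^{−(μ−λ)t} = e^{−1.6312} = 0.195702

Final: 0.195702


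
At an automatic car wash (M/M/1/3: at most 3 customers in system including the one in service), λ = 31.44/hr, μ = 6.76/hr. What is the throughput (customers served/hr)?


ρ = 4.6509; P_K = (1−ρ)ρ^3/(1−ρ^4) = 0.786669
λ_eff = λ(1 − P_K) = 31.44·(1 − 0.786669) = 31.44·0.213331 = 6.7071 /hr

Final: 6.7071 /hr


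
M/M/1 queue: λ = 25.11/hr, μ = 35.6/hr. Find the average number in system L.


ρ = λ/μ = 25.11/35.6 = 0.7053
L = ρ/(1−ρ) = 0.7053/(1 − 0.7053) = 0.7053/0.2947 = 2.3937

Final: 2.3937


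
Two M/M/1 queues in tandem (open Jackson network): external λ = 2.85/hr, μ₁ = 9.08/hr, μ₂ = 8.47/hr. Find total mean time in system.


Each node sees arrival rate λ = 2.85/hr (tandem ⇒ throughput preserved).
W₁ = 1/(μ₁−λ) = 1/(9.08−2.85) = 0.16051 hr
W₂ = 1/(μ₂−λ) = 1/(8.47−2.85) = 0.17794 hr
W_total = W₁ + W₂ = 0.16051 + 0.17794 = 0.33845 hr

Final: 0.33845 hr


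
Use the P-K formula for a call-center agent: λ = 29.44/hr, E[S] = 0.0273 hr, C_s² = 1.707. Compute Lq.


ρ = λ·E[S] = 29.44·0.0273 = 0.8037
Lq = ρ²(1+C_s²)/(2(1−ρ)) = 0.6460·(1+1.707)/(2·0.1963)
= 0.6460·2.7070/0.3926 = 4.45416

Final: 4.45416


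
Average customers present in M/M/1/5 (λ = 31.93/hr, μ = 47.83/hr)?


ρ = 31.93/47.83 = 0.6676
L = ρ[1 − (K+1)ρ^K + Kρ^(K+1)] / [(1−ρ)(1−ρ^(K+1))]
Numerator: 0.6676·(1 − 6·0.132584 + 5·0.088510) = 0.431948
Denominator: (0.3324)·(0.911490) = 0.303004
L = 0.431948/0.303004 = 1.4255

Final: 1.4255


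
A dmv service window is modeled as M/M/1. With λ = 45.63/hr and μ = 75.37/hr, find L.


ρ = λ/μ = 45.63/75.37 = 0.6054
L = ρ/(1−ρ) = 0.6054/(1 − 0.6054) = 0.6054/0.3946 = 1.5343

Final: 1.5343


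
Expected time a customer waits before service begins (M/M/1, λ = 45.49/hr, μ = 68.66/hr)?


ρ = 45.49/68.66 = 0.6625
Wq = ρ/(μ−λ) = 0.6625/(68.66 − 45.49) = 0.6625/23.17 = 0.02859 hr

Final: 0.02859 hr


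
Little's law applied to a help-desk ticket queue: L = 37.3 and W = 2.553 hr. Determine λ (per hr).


λ = L/W = 37.3/2.553 = 14.6103 /hr

Final: 14.6103 /hr


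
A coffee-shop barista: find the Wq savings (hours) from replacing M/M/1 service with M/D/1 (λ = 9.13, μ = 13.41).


ρ = 9.13/13.41 = 0.6808
Wq(M/M/1) = ρ/(μ−λ) = 0.6808/4.28 = 0.15907 hr
Wq(M/D/1) = ρ/(2(μ−λ)) = 0.07954 hr
Savings = 0.15907 − 0.07954 = 0.07954 hr

Final: 0.07954 hr


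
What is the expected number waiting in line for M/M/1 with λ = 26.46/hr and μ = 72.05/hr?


ρ = 26.46/72.05 = 0.3672
Lq = ρ²/(1−ρ) = 0.1349/0.6328 = 0.2131

Final: 0.2131


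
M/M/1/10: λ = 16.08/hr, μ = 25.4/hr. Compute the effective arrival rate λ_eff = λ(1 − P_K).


ρ = 0.6331; P_K = (1−ρ)ρ^10/(1−ρ^11) = 0.003819
λ_eff = λ(1 − P_K) = 16.08·(1 − 0.003819) = 16.08·0.996181 = 16.0186 /hr

Final: 16.0186 /hr


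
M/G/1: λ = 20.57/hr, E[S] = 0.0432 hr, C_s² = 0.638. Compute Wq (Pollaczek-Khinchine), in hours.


ρ = λ·E[S] = 20.57·0.0432 = 0.8886
E[S²] = E[S]²(1+C_s²) = 0.0432²·(1+0.638) = 0.003057
Wq = λ·E[S²]/(2(1−ρ)) = 20.57·0.003057/(2·0.1114) = 0.28229 hr

Final: 0.28229 hr


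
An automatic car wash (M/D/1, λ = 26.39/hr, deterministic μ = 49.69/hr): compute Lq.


ρ = 26.39/49.69 = 0.5311
M/D/1: Lq = ρ²/(2(1−ρ)) = 0.2821/(2·0.4689) = 0.30076

Final: 0.30076


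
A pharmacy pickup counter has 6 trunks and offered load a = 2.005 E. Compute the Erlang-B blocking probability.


B(c,a) = (a^c/c!) / Σ_{k=0}^{c} a^k/k!
a^6/6! = 0.090231
Σ terms (k=0..6): 1.00000 + 2.00500 + 2.01001 + 1.34336 + 0.67336 + 0.27002 + 0.09023 = 7.391977
B = 0.090231/7.391977 = 0.012207

Final: 0.012207


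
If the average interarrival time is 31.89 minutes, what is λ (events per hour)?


λ = 1/(interarrival time) in consistent units.
1 hour = 60 min, so λ = 60/31.89 = 1.8815 per hour

Final: 1.8815 /hr


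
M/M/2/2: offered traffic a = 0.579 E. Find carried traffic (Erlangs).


B(2,0.579) = 0.095968 (Erlang-B)
Carried load = a(1 − B) = 0.579·(1 − 0.095968) = 0.579·0.904032 = 0.5234 E

Final: 0.5234 Erlangs


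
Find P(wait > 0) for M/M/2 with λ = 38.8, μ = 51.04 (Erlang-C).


a = λ/μ = 0.7602; ρ = a/2 = 0.3801
P₀ = 0.449177 (from M/M/c formula)
C(c,a) = [a^c/(c!(1−ρ))]·P₀ = [0.57789/(2·0.6199)]·0.449177
= 0.46611·0.449177 = 0.209365

Final: 0.209365


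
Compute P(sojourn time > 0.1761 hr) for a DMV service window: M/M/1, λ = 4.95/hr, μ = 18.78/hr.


W ~ Exponential(μ−λ) for M/M/1.
μ − λ = 18.78 − 4.95 = 13.8300
P(W > t) = e^{−(μ−λ)t} = e^{−2.4355} = 0.087557

Final: 0.087557


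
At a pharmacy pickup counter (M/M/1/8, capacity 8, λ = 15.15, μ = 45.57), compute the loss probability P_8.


ρ = λ/μ = 15.15/45.57 = 0.3325
P_K = (1−ρ)ρ^K/(1−ρ^(K+1)) = (0.6675·0.0001492)/(1 − 0.00004961)
= 0.00009962/0.999950 = 0.00009963

Final: 0.00009963


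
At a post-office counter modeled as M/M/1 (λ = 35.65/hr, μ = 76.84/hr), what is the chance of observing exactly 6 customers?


ρ = 35.65/76.84 = 0.4640
P_n = (1−ρ)·ρ^n = (1 − 0.4640)·0.4640^6 = 0.5360·0.009973 = 0.005346

Final: 0.005346


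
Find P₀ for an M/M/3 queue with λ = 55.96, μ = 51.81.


a = λ/μ = 55.96/51.81 = 1.0801; ρ = a/c = 0.3600
Σ_{k=0}^{2} a^k/k! (terms k=0..2) = 1.00000 + 1.08010 + 0.58331 = 2.66341
Tail: a^3/(3!(1−ρ)) = 1.26006/(6·0.6400) = 0.32816
P₀ = 1/(2.66341 + 0.32816) = 1/2.99157 = 0.334273

Final: 0.334273


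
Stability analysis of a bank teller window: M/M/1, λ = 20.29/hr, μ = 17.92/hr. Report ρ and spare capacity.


Total capacity cμ = 1·17.92 = 17.92/hr
ρ = λ/(cμ) = 20.29/17.92 = 1.1323
Stable ⇔ ρ < 1: NO
Spare capacity = cμ − λ = 17.92 − 20.29 = -2.37/hr

Final: ρ = 1.1323; unstable; margin = -2.37/hr


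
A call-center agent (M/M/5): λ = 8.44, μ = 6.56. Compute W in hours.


a = 1.2866; ρ = 0.2573; P₀ = 0.276021
Lq = P₀·a^c·ρ/(c!(1−ρ)²) = 0.003783
Wq = Lq/λ = 0.003783/8.44 = 0.0004482 hr
W = Wq + 1/μ = 0.0004482 + 0.15244 = 0.15289 hr

Final: 0.15289 hr


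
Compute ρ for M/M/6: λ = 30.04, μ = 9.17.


ρ = λ/(cμ) = 30.04/(6·9.17) = 30.04/55.02 = 0.5460

Final: 0.5460


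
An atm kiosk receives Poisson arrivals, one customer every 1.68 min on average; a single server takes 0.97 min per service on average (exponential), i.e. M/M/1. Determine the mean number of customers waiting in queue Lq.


λ = 60/1.68 = 35.7143 /hr
μ = 60/0.97 = 61.8557 /hr
ρ = λ/μ = 35.7143/61.8557 = 0.5774
Lq = ρ²/(1−ρ) = 0.3334/0.4226 = 0.7888

Final: 0.7888


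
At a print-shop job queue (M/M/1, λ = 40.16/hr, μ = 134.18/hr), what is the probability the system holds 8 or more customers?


ρ = 40.16/134.18 = 0.2993
P(N ≥ n) = ρ^n = 0.2993^8 = 0.00006439

Final: 0.00006439


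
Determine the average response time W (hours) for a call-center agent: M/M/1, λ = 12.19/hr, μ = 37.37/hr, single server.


W = 1/(μ−λ) = 1/(37.37 − 12.19) = 1/25.18 = 0.03971 hr

Final: 0.03971 hr


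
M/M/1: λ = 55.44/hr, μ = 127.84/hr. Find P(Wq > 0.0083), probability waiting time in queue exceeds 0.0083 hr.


ρ = 55.44/127.84 = 0.4337
P(Wq > t) = ρ·e^{−(μ−λ)t} = 0.4337·e^{−0.6009}
= 0.4337·0.548307 = 0.237783

Final: 0.237783


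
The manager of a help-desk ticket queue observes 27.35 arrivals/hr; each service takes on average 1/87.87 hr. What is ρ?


ρ = λ/μ = 27.35/87.87 = 0.3113

Final: 0.3113


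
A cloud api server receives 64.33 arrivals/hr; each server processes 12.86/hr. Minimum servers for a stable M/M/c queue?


Stability requires cμ > λ ⇔ c > λ/μ.
λ/μ = 64.33/12.86 = 5.0023
Minimum integer c = ⌊5.0023⌋ + 1 = 6
Check: 6·12.86 = 77.16 > 64.33, while 5·12.86 = 64.30 ≤ 64.33

Final: 6 servers


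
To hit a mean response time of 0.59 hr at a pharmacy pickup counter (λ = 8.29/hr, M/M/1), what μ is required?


W = 1/(μ−λ) ⇒ μ − λ = 1/W = 1/0.59 = 1.6949
μ = λ + 1/W = 8.29 + 1.6949 = 9.9849 per hr

Final: 9.9849 /hr


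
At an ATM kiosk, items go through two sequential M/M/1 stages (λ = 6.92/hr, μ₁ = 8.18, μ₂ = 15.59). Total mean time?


Each node sees arrival rate λ = 6.92/hr (tandem ⇒ throughput preserved).
W₁ = 1/(μ₁−λ) = 1/(8.18−6.92) = 0.79365 hr
W₂ = 1/(μ₂−λ) = 1/(15.59−6.92) = 0.11534 hr
W_total = W₁ + W₂ = 0.79365 + 0.11534 = 0.90899 hr

Final: 0.90899 hr


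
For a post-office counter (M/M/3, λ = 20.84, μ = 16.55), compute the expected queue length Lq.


a = λ/μ = 1.2592; ρ = a/3 = 0.4197
P₀ = 0.275823
Lq = P₀·a^c·ρ / (c!·(1−ρ)²) = 0.275823·1.99664·0.4197/(6·0.33670)
= 0.11442

Final: 0.11442


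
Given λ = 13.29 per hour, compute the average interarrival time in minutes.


Mean interarrival time = 1/λ = 1/13.29 hour = 0.07524 hour
In minutes: 0.07524 × 60 = 4.5147 min

Final: 4.5147 min


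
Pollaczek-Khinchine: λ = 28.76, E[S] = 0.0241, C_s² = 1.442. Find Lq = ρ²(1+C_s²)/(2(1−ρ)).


ρ = λ·E[S] = 28.76·0.0241 = 0.6931
Lq = ρ²(1+C_s²)/(2(1−ρ)) = 0.4804·(1+1.442)/(2·0.3069)
= 0.4804·2.4420/0.6138 = 1.91141

Final: 1.91141


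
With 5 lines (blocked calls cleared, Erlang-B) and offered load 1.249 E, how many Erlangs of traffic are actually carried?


B(5,1.249) = 0.007278 (Erlang-B)
Carried load = a(1 − B) = 1.249·(1 − 0.007278) = 1.249·0.992722 = 1.2399 E

Final: 1.2399 Erlangs


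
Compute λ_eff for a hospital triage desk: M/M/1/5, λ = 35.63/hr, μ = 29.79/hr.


ρ = 1.1960; P_K = (1−ρ)ρ^5/(1−ρ^6) = 0.248950
λ_eff = λ(1 − P_K) = 35.63·(1 − 0.248950) = 35.63·0.751050 = 26.7599 /hr

Final: 26.7599 /hr


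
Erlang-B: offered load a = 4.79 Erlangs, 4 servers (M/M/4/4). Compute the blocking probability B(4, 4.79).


B(c,a) = (a^c/c!) / Σ_{k=0}^{c} a^k/k!
a^4/4! = 21.934655
Σ terms (k=0..4): 1.00000 + 4.79000 + 11.47205 + 18.31704 + 21.93466 = 57.513745
B = 21.934655/57.513745 = 0.381381

Final: 0.381381


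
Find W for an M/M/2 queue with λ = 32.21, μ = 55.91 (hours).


a = 0.5761; ρ = 0.2881; P₀ = 0.552732
Lq = P₀·a^c·ρ/(c!(1−ρ)²) = 0.05213
Wq = Lq/λ = 0.05213/32.21 = 0.001618 hr
W = Wq + 1/μ = 0.001618 + 0.01789 = 0.01950 hr

Final: 0.01950 hr


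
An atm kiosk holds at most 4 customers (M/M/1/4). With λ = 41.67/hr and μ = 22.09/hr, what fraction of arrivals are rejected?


ρ = λ/μ = 41.67/22.09 = 1.8864
P_K = (1−ρ)ρ^K/(1−ρ^(K+1)) = (-0.8864·12.662257)/(1 − 23.885752)
= -11.223495/-22.885752 = 0.490414

Final: 0.490414


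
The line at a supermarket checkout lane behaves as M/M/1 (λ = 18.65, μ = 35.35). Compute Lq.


ρ = 18.65/35.35 = 0.5276
Lq = ρ²/(1−ρ) = 0.2783/0.4724 = 0.5892

Final: 0.5892


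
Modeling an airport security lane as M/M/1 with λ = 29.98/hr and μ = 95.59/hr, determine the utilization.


ρ = λ/μ = 29.98/95.59 = 0.3136

Final: 0.3136


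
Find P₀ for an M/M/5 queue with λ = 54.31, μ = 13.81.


a = λ/μ = 54.31/13.81 = 3.9327; ρ = a/c = 0.7865
Σ_{k=0}^{4} a^k/k! (terms k=0..4) = 1.00000 + 3.93266 + 7.73290 + 10.13695 + 9.96628 = 32.76878
Tail: a^5/(5!(1−ρ)) = 940.65555/(120·0.2135) = 36.72109
P₀ = 1/(32.76878 + 36.72109) = 1/69.48988 = 0.014391

Final: 0.014391


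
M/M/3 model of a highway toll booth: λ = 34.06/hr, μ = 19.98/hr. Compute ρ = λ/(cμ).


ρ = λ/(cμ) = 34.06/(3·19.98) = 34.06/59.94 = 0.5682

Final: 0.5682


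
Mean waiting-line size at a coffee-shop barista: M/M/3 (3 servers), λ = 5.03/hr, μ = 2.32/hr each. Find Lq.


a = λ/μ = 2.1681; ρ = a/3 = 0.7227
P₀ = 0.085882
Lq = P₀·a^c·ρ / (c!·(1−ρ)²) = 0.085882·10.19154·0.7227/(6·0.07689)
= 1.37105

Final: 1.37105


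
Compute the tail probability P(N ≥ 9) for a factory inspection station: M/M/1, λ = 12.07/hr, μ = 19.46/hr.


ρ = 12.07/19.46 = 0.6202
P(N ≥ n) = ρ^n = 0.6202^9 = 0.013586

Final: 0.013586


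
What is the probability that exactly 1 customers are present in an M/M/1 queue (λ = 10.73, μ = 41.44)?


ρ = 10.73/41.44 = 0.2589
P_n = (1−ρ)·ρ^n = (1 − 0.2589)·0.2589^1 = 0.7411·0.258929 = 0.191885

Final: 0.191885


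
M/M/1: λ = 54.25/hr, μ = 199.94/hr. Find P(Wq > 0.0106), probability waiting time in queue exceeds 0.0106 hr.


ρ = 54.25/199.94 = 0.2713
P(Wq > t) = ρ·e^{−(μ−λ)t} = 0.2713·e^{−1.5443}
= 0.2713·0.213458 = 0.057918

Final: 0.057918


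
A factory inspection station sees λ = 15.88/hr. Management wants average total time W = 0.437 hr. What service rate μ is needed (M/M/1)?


W = 1/(μ−λ) ⇒ μ − λ = 1/W = 1/0.437 = 2.2883
μ = λ + 1/W = 15.88 + 2.2883 = 18.1683 per hr

Final: 18.1683 /hr


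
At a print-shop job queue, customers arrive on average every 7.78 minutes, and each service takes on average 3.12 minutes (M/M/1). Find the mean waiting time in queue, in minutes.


λ = 60/7.78 = 7.7121 /hr
μ = 60/3.12 = 19.2308 /hr
ρ = λ/μ = 7.7121/19.2308 = 0.4010
Wq = ρ/(μ−λ) = 0.4010/(19.2308−7.7121) = 0.03482 hr
In minutes: 0.03482·60 = 2.089 min

Final: 2.089 min


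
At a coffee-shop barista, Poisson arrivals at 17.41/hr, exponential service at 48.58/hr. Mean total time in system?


W = 1/(μ−λ) = 1/(48.58 − 17.41) = 1/31.17 = 0.03208 hr

Final: 0.03208 hr


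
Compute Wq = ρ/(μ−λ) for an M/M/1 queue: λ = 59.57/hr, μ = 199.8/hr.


ρ = 59.57/199.8 = 0.2981
Wq = ρ/(μ−λ) = 0.2981/(199.8 − 59.57) = 0.2981/140.23 = 0.002126 hr

Final: 0.002126 hr


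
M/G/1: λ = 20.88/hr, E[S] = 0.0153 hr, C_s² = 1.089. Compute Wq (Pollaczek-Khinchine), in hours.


ρ = λ·E[S] = 20.88·0.0153 = 0.3195
E[S²] = E[S]²(1+C_s²) = 0.0153²·(1+1.089) = 0.0004890
Wq = λ·E[S²]/(2(1−ρ)) = 20.88·0.0004890/(2·0.6805) = 0.007502 hr

Final: 0.007502 hr


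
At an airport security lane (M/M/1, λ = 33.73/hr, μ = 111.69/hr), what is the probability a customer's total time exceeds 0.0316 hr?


W ~ Exponential(μ−λ) for M/M/1.
μ − λ = 111.69 − 33.73 = 77.9600
P(W > t) = e^{−(μ−λ)t} = e^{−2.4635} = 0.085133

Final: 0.085133


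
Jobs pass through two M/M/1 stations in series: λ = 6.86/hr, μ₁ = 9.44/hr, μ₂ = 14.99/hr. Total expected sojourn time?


Each node sees arrival rate λ = 6.86/hr (tandem ⇒ throughput preserved).
W₁ = 1/(μ₁−λ) = 1/(9.44−6.86) = 0.38760 hr
W₂ = 1/(μ₂−λ) = 1/(14.99−6.86) = 0.12300 hr
W_total = W₁ + W₂ = 0.38760 + 0.12300 = 0.51060 hr

Final: 0.51060 hr


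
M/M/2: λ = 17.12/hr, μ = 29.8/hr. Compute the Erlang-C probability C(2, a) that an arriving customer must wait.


a = λ/μ = 0.5745; ρ = a/2 = 0.2872
P₀ = 0.553702 (from M/M/c formula)
C(c,a) = [a^c/(c!(1−ρ))]·P₀ = [0.33005/(2·0.7128)]·0.553702
= 0.23153·0.553702 = 0.128198

Final: 0.128198


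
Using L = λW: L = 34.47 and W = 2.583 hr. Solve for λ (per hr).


λ = L/W = 34.47/2.583 = 13.3449 /hr

Final: 13.3449 /hr


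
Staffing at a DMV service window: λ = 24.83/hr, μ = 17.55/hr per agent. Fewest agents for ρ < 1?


Stability requires cμ > λ ⇔ c > λ/μ.
λ/μ = 24.83/17.55 = 1.4148
Minimum integer c = ⌊1.4148⌋ + 1 = 2
Check: 2·17.55 = 35.10 > 24.83, while 1·17.55 = 17.55 ≤ 24.83

Final: 2 servers


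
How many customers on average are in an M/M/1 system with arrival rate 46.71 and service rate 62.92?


ρ = λ/μ = 46.71/62.92 = 0.7424
L = ρ/(1−ρ) = 0.7424/(1 − 0.7424) = 0.7424/0.2576 = 2.8816

Final: 2.8816


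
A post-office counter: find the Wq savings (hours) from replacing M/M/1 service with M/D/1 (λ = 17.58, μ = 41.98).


ρ = 17.58/41.98 = 0.4188
Wq(M/M/1) = ρ/(μ−λ) = 0.4188/24.40 = 0.01716 hr
Wq(M/D/1) = ρ/(2(μ−λ)) = 0.008581 hr
Savings = 0.01716 − 0.008581 = 0.008581 hr

Final: 0.008581 hr


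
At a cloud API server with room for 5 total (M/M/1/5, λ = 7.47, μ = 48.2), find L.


ρ = 7.47/48.2 = 0.1550
L = ρ[1 − (K+1)ρ^K + Kρ^(K+1)] / [(1−ρ)(1−ρ^(K+1))]
Numerator: 0.1550·(1 − 6·0.00008941 + 5·0.00001386) = 0.154907
Denominator: (0.8450)·(0.999986) = 0.845009
L = 0.154907/0.845009 = 0.1833

Final: 0.1833


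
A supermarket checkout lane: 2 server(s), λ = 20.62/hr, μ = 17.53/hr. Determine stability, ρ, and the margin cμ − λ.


Total capacity cμ = 2·17.53 = 35.06/hr
ρ = λ/(cμ) = 20.62/35.06 = 0.5881
Stable ⇔ ρ < 1: YES
Spare capacity = cμ − λ = 35.06 − 20.62 = 14.44/hr

Final: ρ = 0.5881; stable; margin = 14.44/hr


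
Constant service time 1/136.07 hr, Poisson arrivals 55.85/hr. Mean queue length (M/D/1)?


ρ = 55.85/136.07 = 0.4105
M/D/1: Lq = ρ²/(2(1−ρ)) = 0.1685/(2·0.5895) = 0.14288

Final: 0.14288


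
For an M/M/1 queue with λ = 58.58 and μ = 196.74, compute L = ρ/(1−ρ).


ρ = λ/μ = 58.58/196.74 = 0.2978
L = ρ/(1−ρ) = 0.2978/(1 − 0.2978) = 0.2978/0.7022 = 0.4240

Final: 0.4240


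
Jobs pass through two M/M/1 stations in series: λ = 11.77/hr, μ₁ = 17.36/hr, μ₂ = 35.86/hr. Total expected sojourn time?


Each node sees arrival rate λ = 11.77/hr (tandem ⇒ throughput preserved).
W₁ = 1/(μ₁−λ) = 1/(17.36−11.77) = 0.17889 hr
W₂ = 1/(μ₂−λ) = 1/(35.86−11.77) = 0.04151 hr
W_total = W₁ + W₂ = 0.17889 + 0.04151 = 0.22040 hr

Final: 0.22040 hr


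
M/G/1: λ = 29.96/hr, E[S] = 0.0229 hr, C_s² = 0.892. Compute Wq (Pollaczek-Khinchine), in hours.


ρ = λ·E[S] = 29.96·0.0229 = 0.6861
E[S²] = E[S]²(1+C_s²) = 0.0229²·(1+0.892) = 0.0009922
Wq = λ·E[S²]/(2(1−ρ)) = 29.96·0.0009922/(2·0.3139) = 0.04735 hr

Final: 0.04735 hr


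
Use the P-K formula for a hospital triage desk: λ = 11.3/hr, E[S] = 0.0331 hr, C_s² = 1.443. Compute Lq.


ρ = λ·E[S] = 11.3·0.0331 = 0.3740
Lq = ρ²(1+C_s²)/(2(1−ρ)) = 0.1399·(1+1.443)/(2·0.6260)
= 0.1399·2.4430/1.2519 = 0.27299

Final: 0.27299


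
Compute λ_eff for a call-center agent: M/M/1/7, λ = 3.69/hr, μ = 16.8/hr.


ρ = 0.2196; P_K = (1−ρ)ρ^7/(1−ρ^8) = 0.00001924
λ_eff = λ(1 − P_K) = 3.69·(1 − 0.00001924) = 3.69·0.999981 = 3.6899 /hr

Final: 3.6899 /hr


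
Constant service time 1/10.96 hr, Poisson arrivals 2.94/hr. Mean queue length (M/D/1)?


ρ = 2.94/10.96 = 0.2682
M/D/1: Lq = ρ²/(2(1−ρ)) = 0.07196/(2·0.7318) = 0.04917

Final: 0.04917


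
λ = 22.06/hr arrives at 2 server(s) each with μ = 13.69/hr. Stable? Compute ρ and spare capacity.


Total capacity cμ = 2·13.69 = 27.38/hr
ρ = λ/(cμ) = 22.06/27.38 = 0.8057
Stable ⇔ ρ < 1: YES
Spare capacity = cμ − λ = 27.38 − 22.06 = 5.32/hr

Final: ρ = 0.8057; stable; margin = 5.32/hr


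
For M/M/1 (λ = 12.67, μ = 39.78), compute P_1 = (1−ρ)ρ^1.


ρ = 12.67/39.78 = 0.3185
P_n = (1−ρ)·ρ^n = (1 − 0.3185)·0.3185^1 = 0.6815·0.318502 = 0.217058

Final: 0.217058


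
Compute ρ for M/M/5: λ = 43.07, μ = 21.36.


ρ = λ/(cμ) = 43.07/(5·21.36) = 43.07/106.80 = 0.4033

Final: 0.4033


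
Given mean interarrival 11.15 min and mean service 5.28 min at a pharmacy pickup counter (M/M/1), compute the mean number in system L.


λ = 60/11.15 = 5.3812 /hr
μ = 60/5.28 = 11.3636 /hr
ρ = λ/μ = 5.3812/11.3636 = 0.4735
L = ρ/(1−ρ) = 0.4735/0.5265 = 0.8995

Final: 0.8995
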